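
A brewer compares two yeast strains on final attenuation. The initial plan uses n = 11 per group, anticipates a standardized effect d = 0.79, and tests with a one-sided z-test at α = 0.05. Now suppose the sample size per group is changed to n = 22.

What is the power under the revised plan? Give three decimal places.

With n = 22 per group: δ = d·√(n/2) = 0.79 × √(22/2) = 2.6201. Critical value z_{0.05} = 1.645.
Revised power = P(Z > 1.645 − δ) = Φ(0.975) = 0.8353.

Power ≈ 0.835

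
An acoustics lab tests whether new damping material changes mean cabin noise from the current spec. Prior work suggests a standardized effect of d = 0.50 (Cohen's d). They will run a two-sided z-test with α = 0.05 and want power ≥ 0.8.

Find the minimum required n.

n = 32

Set Φ(δ − 1.960) = 0.8; then δ − 1.960 = Φ⁻¹(0.8) = 0.842, giving δ = 2.802.
(Ignoring the negligible lower-tail rejection probability gives the usual closed-form inversion.)
δ = d·√n ⇒ n = (δ/d)² = (2.802 / 0.50)² = 31.40.
Rounding up, n = 32.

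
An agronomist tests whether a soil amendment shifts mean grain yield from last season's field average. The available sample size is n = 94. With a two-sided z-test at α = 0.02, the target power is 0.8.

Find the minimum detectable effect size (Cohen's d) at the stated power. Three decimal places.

d ≈ 0.327

Required noncentrality: δ = z_{0.01} + z_{0.20} = 2.326 + 0.842 = 3.168.
(Lower-tail contribution to power is negligible for δ > 0.)
δ = d·√n ⇒ d = δ/√n = 3.168/√94 = 0.3268.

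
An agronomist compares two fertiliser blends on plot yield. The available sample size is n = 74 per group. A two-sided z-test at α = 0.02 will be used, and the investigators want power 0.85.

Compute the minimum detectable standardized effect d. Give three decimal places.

Required noncentrality: δ = z_{0.01} + z_{0.15} = 2.326 + 1.036 = 3.363.
(The second rejection-region term Φ(−δ − z_{α/2}) is negligible and dropped.)
δ = d·√(n/2) ⇒ d = δ/√(n/2) = 3.363/√(74/2) = 0.5528.

d ≈ 0.553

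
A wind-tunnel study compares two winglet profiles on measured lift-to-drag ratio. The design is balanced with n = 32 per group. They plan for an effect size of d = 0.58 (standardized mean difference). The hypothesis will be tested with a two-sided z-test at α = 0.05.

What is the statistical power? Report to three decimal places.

Power ≈ 0.641

Noncentrality parameter: δ = d·√(n/2) = 0.58 × √(32/2) = 2.3200
Critical value for a two-sided test at α = 0.05: z_{α/2} = 1.960.
Power = Φ(δ − 1.960) + Φ(−δ − 1.960) = Φ(0.360) + Φ(-4.280) = 0.6406 + 0.0000 = 0.6406.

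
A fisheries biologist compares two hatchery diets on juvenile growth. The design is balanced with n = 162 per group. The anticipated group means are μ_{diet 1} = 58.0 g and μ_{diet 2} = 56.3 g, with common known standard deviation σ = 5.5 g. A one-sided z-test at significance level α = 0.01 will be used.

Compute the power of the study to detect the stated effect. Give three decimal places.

Power ≈ 0.676

Standardized effect: d = |μ_{diet 1} − μ_{diet 2}| / σ = |58.0 − 56.3| / 5.5 = 0.3091
Noncentrality parameter: δ = d·√(n/2) = 0.3091 × √(162/2) = 2.7818
Critical value for a one-sided test at α = 0.01: z_α = 2.326.
Power = Φ(δ − 2.326) = Φ(0.455) = 0.6756.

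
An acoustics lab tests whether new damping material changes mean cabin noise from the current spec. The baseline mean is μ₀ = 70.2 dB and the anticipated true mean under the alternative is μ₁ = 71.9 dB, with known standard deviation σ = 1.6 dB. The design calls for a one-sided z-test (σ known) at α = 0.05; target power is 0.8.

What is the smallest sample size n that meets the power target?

Standardized effect: d = |μ₁ − μ₀| / σ = |71.9 − 70.2| / 1.6 = 1.0625
For power 0.8 need Φ(δ − z_{0.05}) = 0.8, so δ = z_{0.05} + z_{0.20} = 1.645 + 0.842 = 2.486.
δ = d·√n ⇒ n = (δ/d)² = (2.486 / 1.0625)² = 5.48.
Round up to the next whole unit.

n = 6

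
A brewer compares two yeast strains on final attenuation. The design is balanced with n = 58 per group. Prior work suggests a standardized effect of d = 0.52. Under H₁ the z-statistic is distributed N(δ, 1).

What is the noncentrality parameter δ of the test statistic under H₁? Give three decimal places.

δ ≈ 2.800

The noncentrality parameter scales effect size by the design's sample-size factor: δ = d·√(n/2) = 0.52 × √(58/2) = 2.8003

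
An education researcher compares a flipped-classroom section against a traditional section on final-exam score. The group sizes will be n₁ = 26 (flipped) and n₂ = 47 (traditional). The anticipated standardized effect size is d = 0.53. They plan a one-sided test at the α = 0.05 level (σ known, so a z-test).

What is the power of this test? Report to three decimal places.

Noncentrality parameter: δ = d / √(1/n₁ + 1/n₂) = 0.53 / √(1/26 + 1/47) = 2.1685
One-sided α = 0.05 → critical value z_{0.05} = 1.645.
Power = P(Z > 1.645 − δ) = Φ(0.524) = 0.6997.

Power ≈ 0.700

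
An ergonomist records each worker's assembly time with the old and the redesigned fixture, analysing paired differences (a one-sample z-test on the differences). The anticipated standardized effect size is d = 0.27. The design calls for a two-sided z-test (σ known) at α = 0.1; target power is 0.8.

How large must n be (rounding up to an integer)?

For power 0.8 need Φ(δ − z_{0.05}) = 0.8, so δ = z_{0.05} + z_{0.20} = 1.645 + 0.842 = 2.486.
(For δ > 0 the lower-tail rejection region contributes negligibly to power, so the one-term inversion is standard.)
δ = d·√n ⇒ n = (δ/d)² = (2.486 / 0.27)² = 84.81.
Round up to the next whole unit.

n = 85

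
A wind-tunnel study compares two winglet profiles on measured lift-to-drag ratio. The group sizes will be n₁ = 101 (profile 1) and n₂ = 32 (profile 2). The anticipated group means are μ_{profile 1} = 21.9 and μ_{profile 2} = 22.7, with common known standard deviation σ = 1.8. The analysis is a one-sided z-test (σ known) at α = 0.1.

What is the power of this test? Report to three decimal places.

Power ≈ 0.818

Standardized effect: d = |μ_{profile 1} − μ_{profile 2}| / σ = |21.9 − 22.7| / 1.8 = 0.4444
Noncentrality parameter: δ = d / √(1/n₁ + 1/n₂) = 0.4444 / √(1/101 + 1/32) = 2.1909
Critical value for a one-sided test at α = 0.1: z_α = 1.282.
Power = P(Z > 1.282 − δ) = Φ(0.909) = 0.8184.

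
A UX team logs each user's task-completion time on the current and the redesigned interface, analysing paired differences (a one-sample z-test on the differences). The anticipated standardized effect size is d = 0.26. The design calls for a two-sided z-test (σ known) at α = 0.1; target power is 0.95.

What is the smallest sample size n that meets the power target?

Set Φ(δ − 1.645) = 0.95; then δ − 1.645 = Φ⁻¹(0.95) = 1.645, giving δ = 3.290.
(Ignoring the negligible lower-tail rejection probability gives the usual closed-form inversion.)
δ = d·√n ⇒ n = (δ/d)² = (3.290 / 0.26)² = 160.09.
Rounding up, n = 161.

n = 161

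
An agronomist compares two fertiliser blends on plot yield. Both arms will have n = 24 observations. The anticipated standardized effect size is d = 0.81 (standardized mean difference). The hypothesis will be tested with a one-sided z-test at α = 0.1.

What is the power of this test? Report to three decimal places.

Noncentrality parameter: δ = d·√(n/2) = 0.81 × √(24/2) = 2.8059
One-sided α = 0.1 → critical value z_{0.1} = 1.282.
Power = P(Z > 1.282 − δ) = Φ(1.524) = 0.9363.

Power ≈ 0.936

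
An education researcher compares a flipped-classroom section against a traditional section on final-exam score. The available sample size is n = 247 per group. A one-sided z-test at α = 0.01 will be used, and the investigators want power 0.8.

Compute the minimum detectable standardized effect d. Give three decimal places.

Required noncentrality: δ = z_{0.01} + z_{0.20} = 2.326 + 0.842 = 3.168.
δ = d·√(n/2) ⇒ d = δ/√(n/2) = 3.168/√(247/2) = 0.2851.

d ≈ 0.285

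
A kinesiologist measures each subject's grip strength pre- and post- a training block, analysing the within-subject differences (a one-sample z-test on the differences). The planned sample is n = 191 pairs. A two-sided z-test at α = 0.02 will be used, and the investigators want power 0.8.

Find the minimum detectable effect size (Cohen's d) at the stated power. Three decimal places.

Need Φ(δ − 2.326) = 0.8, so δ = 2.326 + 0.842 = 3.168.
(Lower-tail contribution to power is negligible for δ > 0.)
δ = d·√n ⇒ d = δ/√n = 3.168/√191 = 0.2292.

d ≈ 0.229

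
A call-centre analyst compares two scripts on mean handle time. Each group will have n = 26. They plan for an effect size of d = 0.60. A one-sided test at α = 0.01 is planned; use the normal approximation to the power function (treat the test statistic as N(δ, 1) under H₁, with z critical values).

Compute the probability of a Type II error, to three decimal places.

Noncentrality parameter: δ = d·√(n/2) = 0.60 × √(26/2) = 2.1633
One-sided α = 0.01 → critical value z_{0.01} = 2.326.
Power = Φ(δ − 2.326) = Φ(-0.163) = 0.4353.
Type II error: β = 1 − power = 1 − 0.4353 = 0.5647.

β ≈ 0.565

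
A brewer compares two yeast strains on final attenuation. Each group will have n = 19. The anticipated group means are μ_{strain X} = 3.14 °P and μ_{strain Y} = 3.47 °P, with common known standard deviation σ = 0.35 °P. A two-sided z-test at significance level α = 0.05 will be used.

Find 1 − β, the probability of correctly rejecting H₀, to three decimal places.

Standardized effect: d = |μ_{strain X} − μ_{strain Y}| / σ = |3.14 − 3.47| / 0.35 = 0.9429
Noncentrality parameter: δ = d·√(n/2) = 0.9429 × √(19/2) = 2.9061
Two-sided α = 0.05 → critical value z_{0.025} = 1.960.
Power = Φ(δ − 1.960) + Φ(−δ − 1.960) = Φ(0.946) + Φ(-4.866) = 0.8280 + 0.0000 = 0.8280.

Power ≈ 0.828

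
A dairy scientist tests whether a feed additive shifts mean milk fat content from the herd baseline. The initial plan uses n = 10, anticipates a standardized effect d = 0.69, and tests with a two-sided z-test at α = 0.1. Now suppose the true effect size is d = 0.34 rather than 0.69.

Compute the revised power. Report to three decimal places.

With d = 0.34: δ = d·√n = 0.34 × √10 = 1.0752. Critical value z_{0.05} = 1.645.
Revised power = Φ(δ − 1.645) + Φ(−δ − 1.645) = Φ(-0.570) + Φ(-2.720) = 0.2844 + 0.0033 = 0.2877.

Power ≈ 0.288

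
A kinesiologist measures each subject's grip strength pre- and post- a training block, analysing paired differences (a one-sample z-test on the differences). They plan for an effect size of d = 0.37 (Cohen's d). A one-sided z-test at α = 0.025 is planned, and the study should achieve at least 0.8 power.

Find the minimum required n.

n = 58

Set Φ(δ − 1.960) = 0.8; then δ − 1.960 = Φ⁻¹(0.8) = 0.842, giving δ = 2.802.
δ = d·√n ⇒ n = (δ/d)² = (2.802 / 0.37)² = 57.33.
Round up to the next whole unit.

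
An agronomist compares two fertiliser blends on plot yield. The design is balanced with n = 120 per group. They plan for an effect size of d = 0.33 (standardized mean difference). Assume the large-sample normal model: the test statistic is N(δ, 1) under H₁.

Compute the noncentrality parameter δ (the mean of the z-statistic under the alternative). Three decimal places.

The noncentrality parameter scales effect size by the design's sample-size factor: δ = d·√(n/2) = 0.33 × √(120/2) = 2.5562

δ ≈ 2.556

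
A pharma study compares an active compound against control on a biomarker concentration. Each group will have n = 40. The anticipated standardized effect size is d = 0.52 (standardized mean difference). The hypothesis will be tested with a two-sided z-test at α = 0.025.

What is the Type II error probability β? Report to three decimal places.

Noncentrality parameter: λ = d·√(n/2) = 0.52 × √(40/2) = 2.3255
Two-sided α = 0.025 → critical value z_{0.0125} = 2.241.
Power = Φ(λ − 2.241) + Φ(−λ − 2.241) = Φ(0.084) + Φ(-4.567) = 0.5335 + 0.0000 = 0.5335.
Type II error: β = 1 − power = 1 − 0.5335 = 0.4665.

β ≈ 0.466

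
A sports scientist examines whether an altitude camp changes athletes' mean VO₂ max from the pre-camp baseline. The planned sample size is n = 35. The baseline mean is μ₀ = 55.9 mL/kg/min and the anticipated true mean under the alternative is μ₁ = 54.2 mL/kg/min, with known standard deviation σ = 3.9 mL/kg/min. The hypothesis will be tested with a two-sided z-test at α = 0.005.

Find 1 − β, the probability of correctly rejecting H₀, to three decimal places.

Power ≈ 0.410

Standardized effect: d = |μ₁ − μ₀| / σ = |54.2 − 55.9| / 3.9 = 0.4359
Noncentrality parameter: δ = d·√n = 0.4359 × √35 = 2.5788
Two-sided α = 0.005 → critical value z_{0.0025} = 2.807.
Power = Φ(δ − 2.807) + Φ(−δ − 2.807) = Φ(-0.228) + Φ(-5.386) = 0.4097 + 0.0000 = 0.4097.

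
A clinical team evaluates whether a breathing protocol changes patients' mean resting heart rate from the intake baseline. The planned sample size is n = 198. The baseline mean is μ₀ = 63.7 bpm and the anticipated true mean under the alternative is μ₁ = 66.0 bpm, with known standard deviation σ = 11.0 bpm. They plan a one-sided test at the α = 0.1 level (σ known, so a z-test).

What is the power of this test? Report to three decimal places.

Standardized effect: d = |μ₁ − μ₀| / σ = |66.0 − 63.7| / 11.0 = 0.2091
Noncentrality parameter: δ = d·√n = 0.2091 × √198 = 2.9422
One-sided α = 0.1 → critical value z_{0.1} = 1.282.
Power = Φ(δ − 1.282) = Φ(1.661) = 0.9516.

Power ≈ 0.952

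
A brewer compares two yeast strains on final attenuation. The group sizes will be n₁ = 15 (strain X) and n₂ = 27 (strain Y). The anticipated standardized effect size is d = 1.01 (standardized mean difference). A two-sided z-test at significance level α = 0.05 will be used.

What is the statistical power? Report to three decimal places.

Power ≈ 0.880

Noncentrality parameter: λ = d / √(1/n₁ + 1/n₂) = 1.01 / √(1/15 + 1/27) = 3.1363
Critical value for a two-sided test at α = 0.05: z_{α/2} = 1.960.
Power = Φ(λ − 1.960) + Φ(−λ − 1.960) = Φ(1.176) + Φ(-5.096) = 0.8803 + 0.0000 = 0.8803.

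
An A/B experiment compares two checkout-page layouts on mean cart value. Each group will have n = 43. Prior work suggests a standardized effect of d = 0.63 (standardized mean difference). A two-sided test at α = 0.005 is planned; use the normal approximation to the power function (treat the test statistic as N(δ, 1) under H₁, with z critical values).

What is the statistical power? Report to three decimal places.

Power ≈ 0.545

Noncentrality parameter: δ = d·√(n/2) = 0.63 × √(43/2) = 2.9212
Critical value for a two-sided test at α = 0.005: z_{α/2} = 2.807.
Power = Φ(δ − 2.807) + Φ(−δ − 2.807) = Φ(0.114) + Φ(-5.728) = 0.5454 + 0.0000 = 0.5454.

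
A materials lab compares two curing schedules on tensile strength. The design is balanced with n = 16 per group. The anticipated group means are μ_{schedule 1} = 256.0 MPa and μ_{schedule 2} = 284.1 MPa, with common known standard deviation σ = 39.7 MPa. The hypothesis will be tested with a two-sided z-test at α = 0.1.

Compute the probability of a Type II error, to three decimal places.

Standardized effect: d = |μ_{schedule 1} − μ_{schedule 2}| / σ = |256.0 − 284.1| / 39.7 = 0.7078
Noncentrality parameter: λ = d·√(n/2) = 0.7078 × √(16/2) = 2.0020
Two-sided α = 0.1 → critical value z_{0.05} = 1.645.
Power = Φ(λ − 1.645) + Φ(−λ − 1.645) = Φ(0.357) + Φ(-3.647) = 0.6395 + 0.0001 = 0.6396.
Type II error: β = 1 − power = 1 − 0.6396 = 0.3604.

β ≈ 0.360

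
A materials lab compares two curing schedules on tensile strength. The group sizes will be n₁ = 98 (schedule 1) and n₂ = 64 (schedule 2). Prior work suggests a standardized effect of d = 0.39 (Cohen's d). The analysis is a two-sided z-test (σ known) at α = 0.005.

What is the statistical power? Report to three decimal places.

Noncentrality parameter: δ = d / √(1/n₁ + 1/n₂) = 0.39 / √(1/98 + 1/64) = 2.4267
Two-sided α = 0.005 → critical value z_{0.0025} = 2.807.
Power = Φ(δ − 2.807) + Φ(−δ − 2.807) = Φ(-0.380) + Φ(-5.234) = 0.3518 + 0.0000 = 0.3518.

Power ≈ 0.352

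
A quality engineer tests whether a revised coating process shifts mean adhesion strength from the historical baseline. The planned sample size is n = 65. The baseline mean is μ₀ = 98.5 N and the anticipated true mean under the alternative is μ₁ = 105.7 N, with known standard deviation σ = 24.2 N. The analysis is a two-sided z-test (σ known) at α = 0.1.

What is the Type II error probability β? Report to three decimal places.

Standardized effect: d = |μ₁ − μ₀| / σ = |105.7 − 98.5| / 24.2 = 0.2975
Noncentrality parameter: δ = d·√n = 0.2975 × √65 = 2.3987
Two-sided α = 0.1 → critical value z_{0.05} = 1.645.
Power = Φ(δ − 1.645) + Φ(−δ − 1.645) = Φ(0.754) + Φ(-4.044) = 0.7745 + 0.0000 = 0.7746.
Type II error: β = 1 − power = 1 − 0.7746 = 0.2254.

β ≈ 0.225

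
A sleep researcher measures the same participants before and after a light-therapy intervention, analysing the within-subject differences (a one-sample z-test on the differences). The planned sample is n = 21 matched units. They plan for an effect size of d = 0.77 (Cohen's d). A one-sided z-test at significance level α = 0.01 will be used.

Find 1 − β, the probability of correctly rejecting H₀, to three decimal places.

Noncentrality parameter: δ = d·√n = 0.77 × √21 = 3.5286
One-sided α = 0.01 → critical value z_{0.01} = 2.326.
Power = Φ(δ − 2.326) = Φ(1.202) = 0.8854.

Power ≈ 0.885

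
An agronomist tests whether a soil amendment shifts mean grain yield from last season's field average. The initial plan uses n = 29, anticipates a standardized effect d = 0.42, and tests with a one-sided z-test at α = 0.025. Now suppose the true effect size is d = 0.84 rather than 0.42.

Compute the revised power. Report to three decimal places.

Power ≈ 0.995

With d = 0.84: δ = d·√n = 0.84 × √29 = 4.5235. Critical value z_{0.025} = 1.960.
Revised power = P(Z > 1.960 − δ) = Φ(2.564) = 0.9948.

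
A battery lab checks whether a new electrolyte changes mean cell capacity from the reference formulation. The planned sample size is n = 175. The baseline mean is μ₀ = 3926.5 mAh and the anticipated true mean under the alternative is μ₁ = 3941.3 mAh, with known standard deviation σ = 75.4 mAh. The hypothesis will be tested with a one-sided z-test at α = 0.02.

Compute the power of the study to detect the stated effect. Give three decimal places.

Power ≈ 0.706

Standardized effect: d = |μ₁ − μ₀| / σ = |3941.3 − 3926.5| / 75.4 = 0.1963
Noncentrality parameter: δ = d·√n = 0.1963 × √175 = 2.5966
One-sided α = 0.02 → critical value z_{0.02} = 2.054.
Power = Φ(δ − 2.054) = Φ(0.543) = 0.7064.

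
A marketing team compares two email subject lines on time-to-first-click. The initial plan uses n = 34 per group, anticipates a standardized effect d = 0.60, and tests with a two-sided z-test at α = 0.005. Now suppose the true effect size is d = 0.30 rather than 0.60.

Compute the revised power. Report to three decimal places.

Power ≈ 0.058

With d = 0.30: δ = d·√(n/2) = 0.30 × √(34/2) = 1.2369. Critical value z_{0.0025} = 2.807.
Revised power = Φ(δ − 2.807) + Φ(−δ − 2.807) = Φ(-1.570) + Φ(-4.044) = 0.0582 + 0.0000 = 0.0582.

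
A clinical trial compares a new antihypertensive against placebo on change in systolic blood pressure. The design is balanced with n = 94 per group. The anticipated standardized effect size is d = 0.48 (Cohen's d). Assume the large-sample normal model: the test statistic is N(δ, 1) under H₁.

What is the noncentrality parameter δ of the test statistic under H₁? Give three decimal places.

δ = d·√(n/2) = 0.48 × √(94/2) = 3.2907

δ ≈ 3.291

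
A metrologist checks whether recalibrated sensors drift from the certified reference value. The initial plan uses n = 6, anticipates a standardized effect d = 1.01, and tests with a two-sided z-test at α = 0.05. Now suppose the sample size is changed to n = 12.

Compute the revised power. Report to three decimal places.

With n = 12: δ = d·√n = 1.01 × √12 = 3.4987. Critical value z_{0.025} = 1.960.
Revised power = Φ(δ − 1.960) + Φ(−δ − 1.960) = Φ(1.539) + Φ(-5.459) = 0.9381 + 0.0000 = 0.9381.

Power ≈ 0.938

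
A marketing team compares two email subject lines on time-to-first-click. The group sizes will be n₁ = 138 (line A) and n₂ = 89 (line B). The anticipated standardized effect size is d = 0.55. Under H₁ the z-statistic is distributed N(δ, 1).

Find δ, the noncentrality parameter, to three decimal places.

δ ≈ 4.046

The noncentrality parameter scales effect size by the design's sample-size factor: δ = d / √(1/n₁ + 1/n₂) = 0.55 / √(1/138 + 1/89) = 4.0456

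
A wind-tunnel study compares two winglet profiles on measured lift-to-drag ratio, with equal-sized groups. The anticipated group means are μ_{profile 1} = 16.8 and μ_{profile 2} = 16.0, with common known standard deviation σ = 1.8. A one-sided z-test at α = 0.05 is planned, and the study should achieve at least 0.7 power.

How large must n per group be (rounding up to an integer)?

Standardized effect: d = |μ_{profile 1} − μ_{profile 2}| / σ = |16.8 − 16.0| / 1.8 = 0.4444
Set Φ(δ − 1.645) = 0.7; then δ − 1.645 = Φ⁻¹(0.7) = 0.524, giving δ = 2.169.
δ = d·√(n/2) ⇒ n = 2(δ/d)² = 2 × (2.169 / 0.4444)² = 47.64.
Rounding up, n = 48 per group.

n = 48 per group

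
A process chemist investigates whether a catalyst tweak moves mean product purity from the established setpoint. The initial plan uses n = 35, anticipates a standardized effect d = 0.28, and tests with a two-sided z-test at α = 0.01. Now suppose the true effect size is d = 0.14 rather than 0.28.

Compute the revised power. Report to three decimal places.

Power ≈ 0.041

With d = 0.14: δ = d·√n = 0.14 × √35 = 0.8283. Critical value z_{0.005} = 2.576.
Revised power = Φ(δ − 2.576) + Φ(−δ − 2.576) = Φ(-1.748) + Φ(-3.404) = 0.0403 + 0.0003 = 0.0406.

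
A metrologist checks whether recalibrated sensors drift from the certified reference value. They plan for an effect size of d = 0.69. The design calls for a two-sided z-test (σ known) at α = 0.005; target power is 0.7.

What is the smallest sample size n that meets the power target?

n = 24

Set Φ(δ − 2.807) = 0.7; then δ − 2.807 = Φ⁻¹(0.7) = 0.524, giving δ = 3.331.
(For δ > 0 the lower-tail rejection region contributes negligibly to power, so the one-term inversion is standard.)
δ = d·√n ⇒ n = (δ/d)² = (3.331 / 0.69)² = 23.31.
Round up to the next whole unit.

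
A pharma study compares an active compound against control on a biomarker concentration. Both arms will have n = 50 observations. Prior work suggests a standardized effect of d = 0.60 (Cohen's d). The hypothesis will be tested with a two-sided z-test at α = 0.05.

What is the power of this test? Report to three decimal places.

Power ≈ 0.851

Noncentrality parameter: λ = d·√(n/2) = 0.60 × √(50/2) = 3.0000
Critical value for a two-sided test at α = 0.05: z_{α/2} = 1.960.
Power = Φ(λ − 1.960) + Φ(−λ − 1.960) = Φ(1.040) + Φ(-4.960) = 0.8508 + 0.0000 = 0.8508.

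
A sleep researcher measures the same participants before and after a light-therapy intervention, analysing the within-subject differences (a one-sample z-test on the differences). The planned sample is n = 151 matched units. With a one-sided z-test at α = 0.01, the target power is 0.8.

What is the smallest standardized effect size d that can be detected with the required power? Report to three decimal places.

d ≈ 0.258

Need Φ(δ − 2.326) = 0.8, so δ = 2.326 + 0.842 = 3.168.
δ = d·√n ⇒ d = δ/√n = 3.168/√151 = 0.2578.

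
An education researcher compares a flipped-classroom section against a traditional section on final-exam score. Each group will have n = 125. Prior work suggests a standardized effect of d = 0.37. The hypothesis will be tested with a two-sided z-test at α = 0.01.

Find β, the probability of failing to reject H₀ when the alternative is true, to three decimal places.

Noncentrality parameter: δ = d·√(n/2) = 0.37 × √(125/2) = 2.9251
Critical value for a two-sided test at α = 0.01: z_{α/2} = 2.576.
Power = Φ(δ − 2.576) + Φ(−δ − 2.576) = Φ(0.349) + Φ(-5.501) = 0.6366 + 0.0000 = 0.6366.
Type II error: β = 1 − power = 1 − 0.6366 = 0.3634.

β ≈ 0.363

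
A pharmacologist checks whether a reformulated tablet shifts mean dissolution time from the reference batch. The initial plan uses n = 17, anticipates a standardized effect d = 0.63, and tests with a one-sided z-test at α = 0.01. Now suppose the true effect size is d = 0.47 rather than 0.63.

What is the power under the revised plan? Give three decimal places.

Power ≈ 0.349

With d = 0.47: δ = d·√n = 0.47 × √17 = 1.9379. Critical value z_{0.01} = 2.326.
Revised power = Φ(δ − 2.326) = Φ(-0.388) = 0.3488.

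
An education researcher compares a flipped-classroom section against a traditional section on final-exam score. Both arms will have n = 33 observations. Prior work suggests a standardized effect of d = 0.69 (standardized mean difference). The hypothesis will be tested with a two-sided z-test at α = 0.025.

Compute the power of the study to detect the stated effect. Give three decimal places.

Power ≈ 0.713

Noncentrality parameter: δ = d·√(n/2) = 0.69 × √(33/2) = 2.8028
Two-sided α = 0.025 → critical value z_{0.0125} = 2.241.
Power = Φ(δ − 2.241) + Φ(−δ − 2.241) = Φ(0.561) + Φ(-5.044) = 0.7127 + 0.0000 = 0.7127.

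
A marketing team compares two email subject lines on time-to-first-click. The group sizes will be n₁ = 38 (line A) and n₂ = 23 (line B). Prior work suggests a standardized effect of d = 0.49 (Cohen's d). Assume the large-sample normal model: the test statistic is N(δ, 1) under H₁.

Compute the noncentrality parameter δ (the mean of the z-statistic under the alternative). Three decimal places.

δ ≈ 1.855

The noncentrality parameter scales effect size by the design's sample-size factor: δ = d / √(1/n₁ + 1/n₂) = 0.49 / √(1/38 + 1/23) = 1.8548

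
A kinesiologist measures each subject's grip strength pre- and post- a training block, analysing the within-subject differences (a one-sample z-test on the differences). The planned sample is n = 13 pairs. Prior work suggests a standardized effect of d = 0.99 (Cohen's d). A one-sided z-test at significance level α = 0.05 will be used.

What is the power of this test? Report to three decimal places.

Noncentrality parameter: δ = d·√n = 0.99 × √13 = 3.5695
One-sided α = 0.05 → critical value z_{0.05} = 1.645.
Power = Φ(δ − 1.645) = Φ(1.925) = 0.9729.

Power ≈ 0.973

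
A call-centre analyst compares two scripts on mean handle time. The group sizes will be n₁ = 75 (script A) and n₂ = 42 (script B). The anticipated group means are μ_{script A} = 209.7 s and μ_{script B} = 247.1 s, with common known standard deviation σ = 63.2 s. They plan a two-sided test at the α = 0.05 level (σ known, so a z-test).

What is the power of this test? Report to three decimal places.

Standardized effect: d = |μ_{script A} − μ_{script B}| / σ = |209.7 − 247.1| / 63.2 = 0.5918
Noncentrality parameter: δ = d / √(1/n₁ + 1/n₂) = 0.5918 / √(1/75 + 1/42) = 3.0706
Two-sided α = 0.05 → critical value z_{0.025} = 1.960.
Power = Φ(δ − 1.960) + Φ(−δ − 1.960) = Φ(1.111) + Φ(-5.031) = 0.8666 + 0.0000 = 0.8666.

Power ≈ 0.867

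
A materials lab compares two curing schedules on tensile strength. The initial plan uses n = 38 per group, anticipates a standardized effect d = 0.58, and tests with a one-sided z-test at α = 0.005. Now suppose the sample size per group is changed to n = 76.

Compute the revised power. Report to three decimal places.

Power ≈ 0.841

With n = 76 per group: δ = d·√(n/2) = 0.58 × √(76/2) = 3.5754. Critical value z_{0.005} = 2.576.
Revised power = P(Z > 2.576 − δ) = Φ(1.000) = 0.8412.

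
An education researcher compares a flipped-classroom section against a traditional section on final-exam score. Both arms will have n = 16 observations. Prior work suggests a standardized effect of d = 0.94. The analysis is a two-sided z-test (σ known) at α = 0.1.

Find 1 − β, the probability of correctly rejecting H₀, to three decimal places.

Noncentrality parameter: δ = d·√(n/2) = 0.94 × √(16/2) = 2.6587
Two-sided α = 0.1 → critical value z_{0.05} = 1.645.
Power = Φ(δ − 1.645) + Φ(−δ − 1.645) = Φ(1.014) + Φ(-4.304) = 0.8447 + 0.0000 = 0.8447.

Power ≈ 0.845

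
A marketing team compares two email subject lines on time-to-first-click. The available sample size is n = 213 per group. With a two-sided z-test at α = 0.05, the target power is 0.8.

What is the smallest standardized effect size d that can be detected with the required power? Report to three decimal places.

d ≈ 0.271

Need Φ(δ − 1.960) = 0.8, so δ = 1.960 + 0.842 = 2.802.
(The second rejection-region term Φ(−δ − z_{α/2}) is negligible and dropped.)
δ = d·√(n/2) ⇒ d = δ/√(n/2) = 2.802/√(213/2) = 0.2715.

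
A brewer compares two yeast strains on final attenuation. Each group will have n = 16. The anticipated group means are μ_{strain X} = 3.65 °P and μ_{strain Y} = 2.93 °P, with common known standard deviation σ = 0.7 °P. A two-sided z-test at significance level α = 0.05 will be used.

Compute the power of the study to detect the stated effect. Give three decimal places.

Power ≈ 0.829

Standardized effect: d = |μ_{strain X} − μ_{strain Y}| / σ = |3.65 − 2.93| / 0.7 = 1.0286
Noncentrality parameter: δ = d·√(n/2) = 1.0286 × √(16/2) = 2.9092
Critical value for a two-sided test at α = 0.05: z_{α/2} = 1.960.
Power = Φ(δ − 1.960) + Φ(−δ − 1.960) = Φ(0.949) + Φ(-4.869) = 0.8288 + 0.0000 = 0.8288.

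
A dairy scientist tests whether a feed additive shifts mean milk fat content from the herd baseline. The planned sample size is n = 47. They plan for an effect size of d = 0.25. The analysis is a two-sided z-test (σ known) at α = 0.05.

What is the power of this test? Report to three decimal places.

Noncentrality parameter: δ = d·√n = 0.25 × √47 = 1.7139
Critical value for a two-sided test at α = 0.05: z_{α/2} = 1.960.
Power = Φ(δ − 1.960) + Φ(−δ − 1.960) = Φ(-0.246) + Φ(-3.674) = 0.4028 + 0.0001 = 0.4029.

Power ≈ 0.403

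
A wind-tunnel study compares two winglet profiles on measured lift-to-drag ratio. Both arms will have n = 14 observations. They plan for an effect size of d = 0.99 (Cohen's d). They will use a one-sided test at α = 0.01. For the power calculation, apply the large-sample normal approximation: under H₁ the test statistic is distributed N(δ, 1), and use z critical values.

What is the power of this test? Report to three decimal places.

Power ≈ 0.615

Noncentrality parameter: δ = d·√(n/2) = 0.99 × √(14/2) = 2.6193
Critical value for a one-sided test at α = 0.01: z_α = 2.326.
Power = Φ(δ − 2.326) = Φ(0.293) = 0.6152.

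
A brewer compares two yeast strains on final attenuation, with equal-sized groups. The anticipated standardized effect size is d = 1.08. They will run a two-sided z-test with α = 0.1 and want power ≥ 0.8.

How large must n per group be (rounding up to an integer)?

n = 11 per group

Set Φ(δ − 1.645) = 0.8; then δ − 1.645 = Φ⁻¹(0.8) = 0.842, giving δ = 2.486.
(For δ > 0 the lower-tail rejection region contributes negligibly to power, so the one-term inversion is standard.)
δ = d·√(n/2) ⇒ n = 2(δ/d)² = 2 × (2.486 / 1.08)² = 10.60.
Round up to the next whole unit.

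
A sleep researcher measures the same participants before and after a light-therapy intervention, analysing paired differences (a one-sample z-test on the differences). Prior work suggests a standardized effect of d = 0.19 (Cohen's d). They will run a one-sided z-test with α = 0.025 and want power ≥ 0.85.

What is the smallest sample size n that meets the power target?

For power 0.85 need Φ(δ − z_{0.025}) = 0.85, so δ = z_{0.025} + z_{0.15} = 1.960 + 1.036 = 2.996.
δ = d·√n ⇒ n = (δ/d)² = (2.996 / 0.19)² = 248.71.
Rounding up, n = 249.

n = 249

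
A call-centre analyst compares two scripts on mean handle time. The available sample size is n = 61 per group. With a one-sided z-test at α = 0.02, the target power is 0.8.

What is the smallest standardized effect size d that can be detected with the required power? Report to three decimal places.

d ≈ 0.524

Required noncentrality: δ = z_{0.02} + z_{0.20} = 2.054 + 0.842 = 2.895.
δ = d·√(n/2) ⇒ d = δ/√(n/2) = 2.895/√(61/2) = 0.5243.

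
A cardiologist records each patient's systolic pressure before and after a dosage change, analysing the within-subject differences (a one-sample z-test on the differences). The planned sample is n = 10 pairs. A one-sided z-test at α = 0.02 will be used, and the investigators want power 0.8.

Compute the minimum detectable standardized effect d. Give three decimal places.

d ≈ 0.916

Required noncentrality: δ = z_{0.02} + z_{0.20} = 2.054 + 0.842 = 2.895.
δ = d·√n ⇒ d = δ/√n = 2.895/√10 = 0.9156.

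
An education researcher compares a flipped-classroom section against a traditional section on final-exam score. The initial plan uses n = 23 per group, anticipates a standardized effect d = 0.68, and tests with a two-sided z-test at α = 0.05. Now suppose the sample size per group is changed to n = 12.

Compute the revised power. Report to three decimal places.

Power ≈ 0.384

With n = 12 per group: δ = d·√(n/2) = 0.68 × √(12/2) = 1.6657. Critical value z_{0.025} = 1.960.
Revised power = Φ(δ − 1.960) + Φ(−δ − 1.960) = Φ(-0.294) + Φ(-3.626) = 0.3843 + 0.0001 = 0.3844.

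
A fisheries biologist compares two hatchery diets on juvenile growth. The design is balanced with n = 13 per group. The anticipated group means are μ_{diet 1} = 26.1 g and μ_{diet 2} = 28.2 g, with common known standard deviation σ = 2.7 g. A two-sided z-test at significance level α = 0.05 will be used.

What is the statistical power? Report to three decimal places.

Standardized effect: d = |μ_{diet 1} − μ_{diet 2}| / σ = |26.1 − 28.2| / 2.7 = 0.7778
Noncentrality parameter: δ = d·√(n/2) = 0.7778 × √(13/2) = 1.9830
Critical value for a two-sided test at α = 0.05: z_{α/2} = 1.960.
Power = Φ(δ − 1.960) + Φ(−δ − 1.960) = Φ(0.023) + Φ(-3.943) = 0.5092 + 0.0000 = 0.5092.

Power ≈ 0.509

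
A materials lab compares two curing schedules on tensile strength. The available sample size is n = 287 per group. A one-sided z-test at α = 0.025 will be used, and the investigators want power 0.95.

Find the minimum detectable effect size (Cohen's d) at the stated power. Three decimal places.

Required noncentrality: δ = z_{0.025} + z_{0.05} = 1.960 + 1.645 = 3.605.
δ = d·√(n/2) ⇒ d = δ/√(n/2) = 3.605/√(287/2) = 0.3009.

d ≈ 0.301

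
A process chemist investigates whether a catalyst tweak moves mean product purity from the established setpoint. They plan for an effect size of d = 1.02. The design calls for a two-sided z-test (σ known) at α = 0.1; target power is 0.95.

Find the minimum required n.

For power 0.95 need Φ(δ − z_{0.05}) = 0.95, so δ = z_{0.05} + z_{0.05} = 1.645 + 1.645 = 3.290.
(The Φ(−δ − z_{α/2}) term is vanishingly small for δ > 0 and is dropped in the standard sample-size formula.)
δ = d·√n ⇒ n = (δ/d)² = (3.290 / 1.02)² = 10.40.
Rounding up, n = 11.

n = 11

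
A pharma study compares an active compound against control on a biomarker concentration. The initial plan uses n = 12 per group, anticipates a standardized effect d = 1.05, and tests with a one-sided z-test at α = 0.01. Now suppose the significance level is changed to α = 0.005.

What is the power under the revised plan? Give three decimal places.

δ = d·√(n/2) = 1.05 × √(12/2) = 2.5720 (unchanged). New critical value: z_{0.005} = 2.576.
Revised power = P(Z > 2.576 − δ) = Φ(-0.004) = 0.4985.

Power ≈ 0.498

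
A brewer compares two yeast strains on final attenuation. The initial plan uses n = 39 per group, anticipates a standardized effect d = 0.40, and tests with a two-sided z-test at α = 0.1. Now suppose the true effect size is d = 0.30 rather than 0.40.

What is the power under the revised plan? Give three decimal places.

With d = 0.30: δ = d·√(n/2) = 0.30 × √(39/2) = 1.3248. Critical value z_{0.05} = 1.645.
Revised power = Φ(δ − 1.645) + Φ(−δ − 1.645) = Φ(-0.320) + Φ(-2.970) = 0.3745 + 0.0015 = 0.3759.

Power ≈ 0.376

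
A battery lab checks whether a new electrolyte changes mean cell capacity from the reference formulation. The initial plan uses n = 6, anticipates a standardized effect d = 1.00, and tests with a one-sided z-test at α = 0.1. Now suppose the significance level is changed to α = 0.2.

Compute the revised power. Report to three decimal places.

Power ≈ 0.946

δ = d·√n = 1.00 × √6 = 2.4495 (unchanged). New critical value: z_{0.2} = 0.842.
Revised power = P(Z > 0.842 − δ) = Φ(1.608) = 0.9461.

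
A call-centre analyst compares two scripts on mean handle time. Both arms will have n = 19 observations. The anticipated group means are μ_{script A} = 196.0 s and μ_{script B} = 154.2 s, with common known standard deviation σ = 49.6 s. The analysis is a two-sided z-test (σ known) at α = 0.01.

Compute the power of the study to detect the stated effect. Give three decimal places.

Power ≈ 0.509

Standardized effect: d = |μ_{script A} − μ_{script B}| / σ = |196.0 − 154.2| / 49.6 = 0.8427
Noncentrality parameter: δ = d·√(n/2) = 0.8427 × √(19/2) = 2.5975
Two-sided α = 0.01 → critical value z_{0.005} = 2.576.
Power = Φ(δ − 2.576) + Φ(−δ − 2.576) = Φ(0.022) + Φ(-5.173) = 0.5086 + 0.0000 = 0.5086.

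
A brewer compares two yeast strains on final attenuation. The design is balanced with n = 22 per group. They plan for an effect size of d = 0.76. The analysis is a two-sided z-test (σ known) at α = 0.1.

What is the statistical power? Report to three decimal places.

Power ≈ 0.809

Noncentrality parameter: δ = d·√(n/2) = 0.76 × √(22/2) = 2.5206
Critical value for a two-sided test at α = 0.1: z_{α/2} = 1.645.
Power = Φ(δ − 1.645) + Φ(−δ − 1.645) = Φ(0.876) + Φ(-4.165) = 0.8094 + 0.0000 = 0.8094.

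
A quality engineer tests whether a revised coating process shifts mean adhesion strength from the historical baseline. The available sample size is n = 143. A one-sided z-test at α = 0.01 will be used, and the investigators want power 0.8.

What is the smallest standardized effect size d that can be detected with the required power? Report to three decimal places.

Required noncentrality: δ = z_{0.01} + z_{0.20} = 2.326 + 0.842 = 3.168.
δ = d·√n ⇒ d = δ/√n = 3.168/√143 = 0.2649.

d ≈ 0.265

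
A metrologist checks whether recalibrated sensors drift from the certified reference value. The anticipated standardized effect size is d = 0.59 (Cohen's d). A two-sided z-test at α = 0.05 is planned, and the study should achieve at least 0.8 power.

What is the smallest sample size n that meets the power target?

For power 0.8 need Φ(δ − z_{0.025}) = 0.8, so δ = z_{0.025} + z_{0.20} = 1.960 + 0.842 = 2.802.
(Ignoring the negligible lower-tail rejection probability gives the usual closed-form inversion.)
δ = d·√n ⇒ n = (δ/d)² = (2.802 / 0.59)² = 22.55.
Rounding up, n = 23.

n = 23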